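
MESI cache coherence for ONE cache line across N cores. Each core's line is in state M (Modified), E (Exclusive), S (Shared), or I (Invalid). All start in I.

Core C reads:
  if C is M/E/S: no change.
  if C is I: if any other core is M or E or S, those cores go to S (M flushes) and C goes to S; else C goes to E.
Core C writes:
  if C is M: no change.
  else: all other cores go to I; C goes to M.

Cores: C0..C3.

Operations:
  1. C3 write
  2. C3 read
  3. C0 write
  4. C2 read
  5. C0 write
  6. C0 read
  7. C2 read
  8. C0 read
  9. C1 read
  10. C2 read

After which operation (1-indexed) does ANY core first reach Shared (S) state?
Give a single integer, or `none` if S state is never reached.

Op 1: C3 write [C3 write: invalidate none -> C3=M] -> [I,I,I,M]
Op 2: C3 read [C3 read: already in M, no change] -> [I,I,I,M]
Op 3: C0 write [C0 write: invalidate ['C3=M'] -> C0=M] -> [M,I,I,I]
Op 4: C2 read [C2 read from I: others=['C0=M'] -> C2=S, others downsized to S] -> [S,I,S,I]
  -> First S state at op 4; remaining ops need not be traced.

Answer: 4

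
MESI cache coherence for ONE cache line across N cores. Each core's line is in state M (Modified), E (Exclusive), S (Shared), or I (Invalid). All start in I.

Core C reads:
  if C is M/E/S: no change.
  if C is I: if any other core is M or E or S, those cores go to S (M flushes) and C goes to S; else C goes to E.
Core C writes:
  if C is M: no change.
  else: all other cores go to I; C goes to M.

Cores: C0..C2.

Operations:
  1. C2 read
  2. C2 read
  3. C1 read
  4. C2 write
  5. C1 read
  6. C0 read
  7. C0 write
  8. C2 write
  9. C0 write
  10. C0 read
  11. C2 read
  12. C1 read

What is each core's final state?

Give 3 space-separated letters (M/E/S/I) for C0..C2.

Op 1: C2 read [C2 read from I: no other sharers -> C2=E (exclusive)] -> [I,I,E]
Op 2: C2 read [C2 read: already in E, no change] -> [I,I,E]
Op 3: C1 read [C1 read from I: others=['C2=E'] -> C1=S, others downsized to S] -> [I,S,S]
Op 4: C2 write [C2 write: invalidate ['C1=S'] -> C2=M] -> [I,I,M]
Op 5: C1 read [C1 read from I: others=['C2=M'] -> C1=S, others downsized to S] -> [I,S,S]
Op 6: C0 read [C0 read from I: others=['C1=S', 'C2=S'] -> C0=S, others downsized to S] -> [S,S,S]
Op 7: C0 write [C0 write: invalidate ['C1=S', 'C2=S'] -> C0=M] -> [M,I,I]
Op 8: C2 write [C2 write: invalidate ['C0=M'] -> C2=M] -> [I,I,M]
Op 9: C0 write [C0 write: invalidate ['C2=M'] -> C0=M] -> [M,I,I]
Op 10: C0 read [C0 read: already in M, no change] -> [M,I,I]
Op 11: C2 read [C2 read from I: others=['C0=M'] -> C2=S, others downsized to S] -> [S,I,S]
Op 12: C1 read [C1 read from I: others=['C0=S', 'C2=S'] -> C1=S, others downsized to S] -> [S,S,S]

Answer: S S S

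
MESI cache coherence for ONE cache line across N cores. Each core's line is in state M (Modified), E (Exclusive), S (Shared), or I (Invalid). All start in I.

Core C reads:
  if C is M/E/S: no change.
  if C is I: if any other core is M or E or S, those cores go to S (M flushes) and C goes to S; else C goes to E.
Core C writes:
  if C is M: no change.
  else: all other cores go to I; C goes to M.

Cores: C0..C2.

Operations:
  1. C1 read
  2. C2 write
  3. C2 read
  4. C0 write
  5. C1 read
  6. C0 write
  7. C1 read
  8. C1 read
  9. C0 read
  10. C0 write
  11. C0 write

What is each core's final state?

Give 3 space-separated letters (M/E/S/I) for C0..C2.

Op 1: C1 read [C1 read from I: no other sharers -> C1=E (exclusive)] -> [I,E,I]
Op 2: C2 write [C2 write: invalidate ['C1=E'] -> C2=M] -> [I,I,M]
Op 3: C2 read [C2 read: already in M, no change] -> [I,I,M]
Op 4: C0 write [C0 write: invalidate ['C2=M'] -> C0=M] -> [M,I,I]
Op 5: C1 read [C1 read from I: others=['C0=M'] -> C1=S, others downsized to S] -> [S,S,I]
Op 6: C0 write [C0 write: invalidate ['C1=S'] -> C0=M] -> [M,I,I]
Op 7: C1 read [C1 read from I: others=['C0=M'] -> C1=S, others downsized to S] -> [S,S,I]
Op 8: C1 read [C1 read: already in S, no change] -> [S,S,I]
Op 9: C0 read [C0 read: already in S, no change] -> [S,S,I]
Op 10: C0 write [C0 write: invalidate ['C1=S'] -> C0=M] -> [M,I,I]
Op 11: C0 write [C0 write: already M (modified), no change] -> [M,I,I]

Answer: M I I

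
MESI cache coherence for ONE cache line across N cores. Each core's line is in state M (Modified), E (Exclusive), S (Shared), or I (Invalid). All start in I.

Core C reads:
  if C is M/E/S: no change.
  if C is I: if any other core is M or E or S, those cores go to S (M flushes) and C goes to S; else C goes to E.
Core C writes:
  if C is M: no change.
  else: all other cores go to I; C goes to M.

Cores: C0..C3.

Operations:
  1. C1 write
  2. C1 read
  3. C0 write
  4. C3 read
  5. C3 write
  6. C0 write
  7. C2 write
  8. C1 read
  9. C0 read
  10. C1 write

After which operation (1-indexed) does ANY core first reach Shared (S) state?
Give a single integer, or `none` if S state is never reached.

Answer: 4

Derivation:
Op 1: C1 write [C1 write: invalidate none -> C1=M] -> [I,M,I,I]
Op 2: C1 read [C1 read: already in M, no change] -> [I,M,I,I]
Op 3: C0 write [C0 write: invalidate ['C1=M'] -> C0=M] -> [M,I,I,I]
Op 4: C3 read [C3 read from I: others=['C0=M'] -> C3=S, others downsized to S] -> [S,I,I,S]
  -> First S state at op 4; remaining ops need not be traced.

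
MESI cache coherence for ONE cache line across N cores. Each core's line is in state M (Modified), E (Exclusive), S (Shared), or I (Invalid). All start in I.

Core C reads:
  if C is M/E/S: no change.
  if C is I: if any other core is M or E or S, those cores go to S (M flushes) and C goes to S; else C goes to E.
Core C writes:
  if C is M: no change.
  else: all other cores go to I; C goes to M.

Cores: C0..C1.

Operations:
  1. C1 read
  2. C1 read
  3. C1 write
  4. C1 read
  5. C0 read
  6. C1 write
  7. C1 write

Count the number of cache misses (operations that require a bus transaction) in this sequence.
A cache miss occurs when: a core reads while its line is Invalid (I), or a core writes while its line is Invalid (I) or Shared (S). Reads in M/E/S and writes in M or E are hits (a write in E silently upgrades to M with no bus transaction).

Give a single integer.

Answer: 3

Derivation:
Op 1: C1 read [C1 read from I: no other sharers -> C1=E (exclusive)] -> [I,E] [MISS #1: read from I]
Op 2: C1 read [C1 read: already in E, no change] -> [I,E] [hit: read from E]
Op 3: C1 write [C1 write: invalidate none -> C1=M] -> [I,M] [hit: write from E is a silent E->M upgrade, no bus transaction]
Op 4: C1 read [C1 read: already in M, no change] -> [I,M] [hit: read from M]
Op 5: C0 read [C0 read from I: others=['C1=M'] -> C0=S, others downsized to S] -> [S,S] [MISS #2: read from I]
Op 6: C1 write [C1 write: invalidate ['C0=S'] -> C1=M] -> [I,M] [MISS #3: write from S]
Op 7: C1 write [C1 write: already M (modified), no change] -> [I,M] [hit: write from M]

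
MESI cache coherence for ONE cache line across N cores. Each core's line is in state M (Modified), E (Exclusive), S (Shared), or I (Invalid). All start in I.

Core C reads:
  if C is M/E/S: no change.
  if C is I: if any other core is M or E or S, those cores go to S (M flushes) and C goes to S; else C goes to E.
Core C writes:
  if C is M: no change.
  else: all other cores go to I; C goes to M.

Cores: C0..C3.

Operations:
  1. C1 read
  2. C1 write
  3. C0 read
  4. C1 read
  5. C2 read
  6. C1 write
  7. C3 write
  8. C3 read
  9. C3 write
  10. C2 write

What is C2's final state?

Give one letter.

Op 1: C1 read [C1 read from I: no other sharers -> C1=E (exclusive)] -> [I,E,I,I]
Op 2: C1 write [C1 write: invalidate none -> C1=M] -> [I,M,I,I]
Op 3: C0 read [C0 read from I: others=['C1=M'] -> C0=S, others downsized to S] -> [S,S,I,I]
Op 4: C1 read [C1 read: already in S, no change] -> [S,S,I,I]
Op 5: C2 read [C2 read from I: others=['C0=S', 'C1=S'] -> C2=S, others downsized to S] -> [S,S,S,I]
Op 6: C1 write [C1 write: invalidate ['C0=S', 'C2=S'] -> C1=M] -> [I,M,I,I]
Op 7: C3 write [C3 write: invalidate ['C1=M'] -> C3=M] -> [I,I,I,M]
Op 8: C3 read [C3 read: already in M, no change] -> [I,I,I,M]
Op 9: C3 write [C3 write: already M (modified), no change] -> [I,I,I,M]
Op 10: C2 write [C2 write: invalidate ['C3=M'] -> C2=M] -> [I,I,M,I]

Answer: M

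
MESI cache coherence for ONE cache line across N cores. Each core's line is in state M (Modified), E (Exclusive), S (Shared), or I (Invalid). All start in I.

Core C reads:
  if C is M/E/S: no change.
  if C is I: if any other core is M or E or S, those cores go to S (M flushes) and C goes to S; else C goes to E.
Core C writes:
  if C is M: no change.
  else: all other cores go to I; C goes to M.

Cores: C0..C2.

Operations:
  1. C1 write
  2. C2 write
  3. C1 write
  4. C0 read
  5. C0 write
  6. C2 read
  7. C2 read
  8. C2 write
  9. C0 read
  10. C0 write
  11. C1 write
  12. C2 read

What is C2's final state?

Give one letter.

Answer: S

Derivation:
Op 1: C1 write [C1 write: invalidate none -> C1=M] -> [I,M,I]
Op 2: C2 write [C2 write: invalidate ['C1=M'] -> C2=M] -> [I,I,M]
Op 3: C1 write [C1 write: invalidate ['C2=M'] -> C1=M] -> [I,M,I]
Op 4: C0 read [C0 read from I: others=['C1=M'] -> C0=S, others downsized to S] -> [S,S,I]
Op 5: C0 write [C0 write: invalidate ['C1=S'] -> C0=M] -> [M,I,I]
Op 6: C2 read [C2 read from I: others=['C0=M'] -> C2=S, others downsized to S] -> [S,I,S]
Op 7: C2 read [C2 read: already in S, no change] -> [S,I,S]
Op 8: C2 write [C2 write: invalidate ['C0=S'] -> C2=M] -> [I,I,M]
Op 9: C0 read [C0 read from I: others=['C2=M'] -> C0=S, others downsized to S] -> [S,I,S]
Op 10: C0 write [C0 write: invalidate ['C2=S'] -> C0=M] -> [M,I,I]
Op 11: C1 write [C1 write: invalidate ['C0=M'] -> C1=M] -> [I,M,I]
Op 12: C2 read [C2 read from I: others=['C1=M'] -> C2=S, others downsized to S] -> [I,S,S]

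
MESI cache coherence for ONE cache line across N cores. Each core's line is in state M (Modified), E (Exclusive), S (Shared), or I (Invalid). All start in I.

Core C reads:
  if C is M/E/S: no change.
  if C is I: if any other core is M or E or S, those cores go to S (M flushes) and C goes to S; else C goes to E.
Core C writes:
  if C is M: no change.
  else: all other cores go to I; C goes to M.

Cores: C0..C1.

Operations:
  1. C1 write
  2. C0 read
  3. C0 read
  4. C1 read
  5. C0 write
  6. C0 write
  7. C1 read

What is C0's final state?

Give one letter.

Op 1: C1 write [C1 write: invalidate none -> C1=M] -> [I,M]
Op 2: C0 read [C0 read from I: others=['C1=M'] -> C0=S, others downsized to S] -> [S,S]
Op 3: C0 read [C0 read: already in S, no change] -> [S,S]
Op 4: C1 read [C1 read: already in S, no change] -> [S,S]
Op 5: C0 write [C0 write: invalidate ['C1=S'] -> C0=M] -> [M,I]
Op 6: C0 write [C0 write: already M (modified), no change] -> [M,I]
Op 7: C1 read [C1 read from I: others=['C0=M'] -> C1=S, others downsized to S] -> [S,S]

Answer: S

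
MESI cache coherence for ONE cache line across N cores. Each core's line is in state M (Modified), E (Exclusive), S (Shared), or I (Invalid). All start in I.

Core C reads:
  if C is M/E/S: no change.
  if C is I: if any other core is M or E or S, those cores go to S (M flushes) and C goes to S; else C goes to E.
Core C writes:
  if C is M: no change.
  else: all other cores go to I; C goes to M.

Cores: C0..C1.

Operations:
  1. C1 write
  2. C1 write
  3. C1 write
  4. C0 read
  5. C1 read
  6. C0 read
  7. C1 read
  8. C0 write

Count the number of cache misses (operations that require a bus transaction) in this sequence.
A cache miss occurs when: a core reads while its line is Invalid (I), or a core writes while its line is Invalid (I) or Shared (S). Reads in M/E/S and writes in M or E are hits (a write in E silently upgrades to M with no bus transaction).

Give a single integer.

Op 1: C1 write [C1 write: invalidate none -> C1=M] -> [I,M] [MISS #1: write from I]
Op 2: C1 write [C1 write: already M (modified), no change] -> [I,M] [hit: write from M]
Op 3: C1 write [C1 write: already M (modified), no change] -> [I,M] [hit: write from M]
Op 4: C0 read [C0 read from I: others=['C1=M'] -> C0=S, others downsized to S] -> [S,S] [MISS #2: read from I]
Op 5: C1 read [C1 read: already in S, no change] -> [S,S] [hit: read from S]
Op 6: C0 read [C0 read: already in S, no change] -> [S,S] [hit: read from S]
Op 7: C1 read [C1 read: already in S, no change] -> [S,S] [hit: read from S]
Op 8: C0 write [C0 write: invalidate ['C1=S'] -> C0=M] -> [M,I] [MISS #3: write from S]

Answer: 3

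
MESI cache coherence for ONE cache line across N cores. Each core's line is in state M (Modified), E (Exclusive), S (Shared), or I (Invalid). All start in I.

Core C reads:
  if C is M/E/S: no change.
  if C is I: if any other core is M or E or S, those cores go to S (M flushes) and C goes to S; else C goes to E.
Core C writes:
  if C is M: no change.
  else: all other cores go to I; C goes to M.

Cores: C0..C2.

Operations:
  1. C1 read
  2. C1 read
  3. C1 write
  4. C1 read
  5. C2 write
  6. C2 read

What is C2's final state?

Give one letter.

Answer: M

Derivation:
Op 1: C1 read [C1 read from I: no other sharers -> C1=E (exclusive)] -> [I,E,I]
Op 2: C1 read [C1 read: already in E, no change] -> [I,E,I]
Op 3: C1 write [C1 write: invalidate none -> C1=M] -> [I,M,I]
Op 4: C1 read [C1 read: already in M, no change] -> [I,M,I]
Op 5: C2 write [C2 write: invalidate ['C1=M'] -> C2=M] -> [I,I,M]
Op 6: C2 read [C2 read: already in M, no change] -> [I,I,M]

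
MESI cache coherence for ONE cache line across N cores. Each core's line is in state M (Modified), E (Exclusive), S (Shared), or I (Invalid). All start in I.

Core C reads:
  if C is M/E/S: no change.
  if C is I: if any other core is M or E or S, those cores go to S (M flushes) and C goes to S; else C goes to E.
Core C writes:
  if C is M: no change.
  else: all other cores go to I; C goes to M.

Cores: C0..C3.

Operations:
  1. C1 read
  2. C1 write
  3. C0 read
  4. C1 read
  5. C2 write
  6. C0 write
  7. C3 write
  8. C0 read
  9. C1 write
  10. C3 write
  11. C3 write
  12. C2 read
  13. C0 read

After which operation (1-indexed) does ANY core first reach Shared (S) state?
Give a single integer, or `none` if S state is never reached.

Op 1: C1 read [C1 read from I: no other sharers -> C1=E (exclusive)] -> [I,E,I,I]
Op 2: C1 write [C1 write: invalidate none -> C1=M] -> [I,M,I,I]
Op 3: C0 read [C0 read from I: others=['C1=M'] -> C0=S, others downsized to S] -> [S,S,I,I]
  -> First S state at op 3; remaining ops need not be traced.

Answer: 3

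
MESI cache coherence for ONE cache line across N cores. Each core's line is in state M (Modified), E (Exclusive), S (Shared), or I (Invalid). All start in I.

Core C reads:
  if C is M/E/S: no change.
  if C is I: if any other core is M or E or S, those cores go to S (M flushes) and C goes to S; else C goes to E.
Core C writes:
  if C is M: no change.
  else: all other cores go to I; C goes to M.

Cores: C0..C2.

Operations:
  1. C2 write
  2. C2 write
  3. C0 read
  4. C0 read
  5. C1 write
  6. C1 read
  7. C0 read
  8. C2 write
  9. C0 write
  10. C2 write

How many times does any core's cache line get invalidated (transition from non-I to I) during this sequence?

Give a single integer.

Answer: 6

Derivation:
Op 1: C2 write [C2 write: invalidate none -> C2=M] -> [I,I,M] (invalidations this op: 0; running total: 0)
Op 2: C2 write [C2 write: already M (modified), no change] -> [I,I,M] (invalidations this op: 0; running total: 0)
Op 3: C0 read [C0 read from I: others=['C2=M'] -> C0=S, others downsized to S] -> [S,I,S] (invalidations this op: 0; running total: 0)
Op 4: C0 read [C0 read: already in S, no change] -> [S,I,S] (invalidations this op: 0; running total: 0)
Op 5: C1 write [C1 write: invalidate ['C0=S', 'C2=S'] -> C1=M] -> [I,M,I] (invalidations this op: 2; running total: 2)
Op 6: C1 read [C1 read: already in M, no change] -> [I,M,I] (invalidations this op: 0; running total: 2)
Op 7: C0 read [C0 read from I: others=['C1=M'] -> C0=S, others downsized to S] -> [S,S,I] (invalidations this op: 0; running total: 2)
Op 8: C2 write [C2 write: invalidate ['C0=S', 'C1=S'] -> C2=M] -> [I,I,M] (invalidations this op: 2; running total: 4)
Op 9: C0 write [C0 write: invalidate ['C2=M'] -> C0=M] -> [M,I,I] (invalidations this op: 1; running total: 5)
Op 10: C2 write [C2 write: invalidate ['C0=M'] -> C2=M] -> [I,I,M] (invalidations this op: 1; running total: 6)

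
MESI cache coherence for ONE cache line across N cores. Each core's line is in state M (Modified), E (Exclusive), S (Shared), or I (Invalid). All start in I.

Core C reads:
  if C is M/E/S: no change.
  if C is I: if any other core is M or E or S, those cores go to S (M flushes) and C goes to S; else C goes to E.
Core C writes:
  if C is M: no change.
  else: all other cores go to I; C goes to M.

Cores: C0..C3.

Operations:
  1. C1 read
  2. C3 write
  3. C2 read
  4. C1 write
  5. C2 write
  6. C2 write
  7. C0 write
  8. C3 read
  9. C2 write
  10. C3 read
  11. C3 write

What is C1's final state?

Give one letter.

Op 1: C1 read [C1 read from I: no other sharers -> C1=E (exclusive)] -> [I,E,I,I]
Op 2: C3 write [C3 write: invalidate ['C1=E'] -> C3=M] -> [I,I,I,M]
Op 3: C2 read [C2 read from I: others=['C3=M'] -> C2=S, others downsized to S] -> [I,I,S,S]
Op 4: C1 write [C1 write: invalidate ['C2=S', 'C3=S'] -> C1=M] -> [I,M,I,I]
Op 5: C2 write [C2 write: invalidate ['C1=M'] -> C2=M] -> [I,I,M,I]
Op 6: C2 write [C2 write: already M (modified), no change] -> [I,I,M,I]
Op 7: C0 write [C0 write: invalidate ['C2=M'] -> C0=M] -> [M,I,I,I]
Op 8: C3 read [C3 read from I: others=['C0=M'] -> C3=S, others downsized to S] -> [S,I,I,S]
Op 9: C2 write [C2 write: invalidate ['C0=S', 'C3=S'] -> C2=M] -> [I,I,M,I]
Op 10: C3 read [C3 read from I: others=['C2=M'] -> C3=S, others downsized to S] -> [I,I,S,S]
Op 11: C3 write [C3 write: invalidate ['C2=S'] -> C3=M] -> [I,I,I,M]

Answer: I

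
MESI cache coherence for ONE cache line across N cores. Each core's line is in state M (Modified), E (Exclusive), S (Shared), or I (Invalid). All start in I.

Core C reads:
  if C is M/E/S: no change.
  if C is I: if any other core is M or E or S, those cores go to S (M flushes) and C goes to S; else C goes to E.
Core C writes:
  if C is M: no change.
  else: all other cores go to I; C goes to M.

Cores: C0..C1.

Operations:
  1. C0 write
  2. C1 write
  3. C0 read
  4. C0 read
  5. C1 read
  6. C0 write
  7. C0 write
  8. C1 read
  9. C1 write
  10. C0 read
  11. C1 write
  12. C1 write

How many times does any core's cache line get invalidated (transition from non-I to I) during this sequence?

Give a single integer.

Op 1: C0 write [C0 write: invalidate none -> C0=M] -> [M,I] (invalidations this op: 0; running total: 0)
Op 2: C1 write [C1 write: invalidate ['C0=M'] -> C1=M] -> [I,M] (invalidations this op: 1; running total: 1)
Op 3: C0 read [C0 read from I: others=['C1=M'] -> C0=S, others downsized to S] -> [S,S] (invalidations this op: 0; running total: 1)
Op 4: C0 read [C0 read: already in S, no change] -> [S,S] (invalidations this op: 0; running total: 1)
Op 5: C1 read [C1 read: already in S, no change] -> [S,S] (invalidations this op: 0; running total: 1)
Op 6: C0 write [C0 write: invalidate ['C1=S'] -> C0=M] -> [M,I] (invalidations this op: 1; running total: 2)
Op 7: C0 write [C0 write: already M (modified), no change] -> [M,I] (invalidations this op: 0; running total: 2)
Op 8: C1 read [C1 read from I: others=['C0=M'] -> C1=S, others downsized to S] -> [S,S] (invalidations this op: 0; running total: 2)
Op 9: C1 write [C1 write: invalidate ['C0=S'] -> C1=M] -> [I,M] (invalidations this op: 1; running total: 3)
Op 10: C0 read [C0 read from I: others=['C1=M'] -> C0=S, others downsized to S] -> [S,S] (invalidations this op: 0; running total: 3)
Op 11: C1 write [C1 write: invalidate ['C0=S'] -> C1=M] -> [I,M] (invalidations this op: 1; running total: 4)
Op 12: C1 write [C1 write: already M (modified), no change] -> [I,M] (invalidations this op: 0; running total: 4)

Answer: 4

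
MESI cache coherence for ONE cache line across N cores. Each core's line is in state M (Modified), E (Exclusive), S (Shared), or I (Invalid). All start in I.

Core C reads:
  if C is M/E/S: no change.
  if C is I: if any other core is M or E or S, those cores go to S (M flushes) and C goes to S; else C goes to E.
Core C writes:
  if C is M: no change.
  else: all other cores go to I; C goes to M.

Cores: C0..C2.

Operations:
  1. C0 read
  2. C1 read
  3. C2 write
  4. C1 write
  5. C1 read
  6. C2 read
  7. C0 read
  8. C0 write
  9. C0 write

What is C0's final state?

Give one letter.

Op 1: C0 read [C0 read from I: no other sharers -> C0=E (exclusive)] -> [E,I,I]
Op 2: C1 read [C1 read from I: others=['C0=E'] -> C1=S, others downsized to S] -> [S,S,I]
Op 3: C2 write [C2 write: invalidate ['C0=S', 'C1=S'] -> C2=M] -> [I,I,M]
Op 4: C1 write [C1 write: invalidate ['C2=M'] -> C1=M] -> [I,M,I]
Op 5: C1 read [C1 read: already in M, no change] -> [I,M,I]
Op 6: C2 read [C2 read from I: others=['C1=M'] -> C2=S, others downsized to S] -> [I,S,S]
Op 7: C0 read [C0 read from I: others=['C1=S', 'C2=S'] -> C0=S, others downsized to S] -> [S,S,S]
Op 8: C0 write [C0 write: invalidate ['C1=S', 'C2=S'] -> C0=M] -> [M,I,I]
Op 9: C0 write [C0 write: already M (modified), no change] -> [M,I,I]

Answer: M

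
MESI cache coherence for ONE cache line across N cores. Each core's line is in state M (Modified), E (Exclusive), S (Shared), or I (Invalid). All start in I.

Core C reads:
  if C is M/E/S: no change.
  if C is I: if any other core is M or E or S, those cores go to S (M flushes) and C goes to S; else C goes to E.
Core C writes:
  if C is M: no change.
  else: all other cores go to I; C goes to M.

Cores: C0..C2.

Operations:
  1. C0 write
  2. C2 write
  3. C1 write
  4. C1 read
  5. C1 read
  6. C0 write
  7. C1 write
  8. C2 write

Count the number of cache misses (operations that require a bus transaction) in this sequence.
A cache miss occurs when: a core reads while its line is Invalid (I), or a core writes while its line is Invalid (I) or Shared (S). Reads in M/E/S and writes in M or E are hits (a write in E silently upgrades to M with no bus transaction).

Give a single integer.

Answer: 6

Derivation:
Op 1: C0 write [C0 write: invalidate none -> C0=M] -> [M,I,I] [MISS #1: write from I]
Op 2: C2 write [C2 write: invalidate ['C0=M'] -> C2=M] -> [I,I,M] [MISS #2: write from I]
Op 3: C1 write [C1 write: invalidate ['C2=M'] -> C1=M] -> [I,M,I] [MISS #3: write from I]
Op 4: C1 read [C1 read: already in M, no change] -> [I,M,I] [hit: read from M]
Op 5: C1 read [C1 read: already in M, no change] -> [I,M,I] [hit: read from M]
Op 6: C0 write [C0 write: invalidate ['C1=M'] -> C0=M] -> [M,I,I] [MISS #4: write from I]
Op 7: C1 write [C1 write: invalidate ['C0=M'] -> C1=M] -> [I,M,I] [MISS #5: write from I]
Op 8: C2 write [C2 write: invalidate ['C1=M'] -> C2=M] -> [I,I,M] [MISS #6: write from I]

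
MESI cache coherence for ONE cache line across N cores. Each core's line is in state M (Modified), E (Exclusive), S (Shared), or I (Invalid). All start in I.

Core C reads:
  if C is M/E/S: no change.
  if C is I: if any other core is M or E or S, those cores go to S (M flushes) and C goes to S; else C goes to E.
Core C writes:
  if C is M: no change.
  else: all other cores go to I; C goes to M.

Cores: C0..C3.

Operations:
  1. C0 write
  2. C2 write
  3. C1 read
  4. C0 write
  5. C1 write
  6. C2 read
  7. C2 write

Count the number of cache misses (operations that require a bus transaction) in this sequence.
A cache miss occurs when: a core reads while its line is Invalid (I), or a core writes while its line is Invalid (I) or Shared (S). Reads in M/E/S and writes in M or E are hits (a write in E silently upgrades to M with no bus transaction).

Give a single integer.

Answer: 7

Derivation:
Op 1: C0 write [C0 write: invalidate none -> C0=M] -> [M,I,I,I] [MISS #1: write from I]
Op 2: C2 write [C2 write: invalidate ['C0=M'] -> C2=M] -> [I,I,M,I] [MISS #2: write from I]
Op 3: C1 read [C1 read from I: others=['C2=M'] -> C1=S, others downsized to S] -> [I,S,S,I] [MISS #3: read from I]
Op 4: C0 write [C0 write: invalidate ['C1=S', 'C2=S'] -> C0=M] -> [M,I,I,I] [MISS #4: write from I]
Op 5: C1 write [C1 write: invalidate ['C0=M'] -> C1=M] -> [I,M,I,I] [MISS #5: write from I]
Op 6: C2 read [C2 read from I: others=['C1=M'] -> C2=S, others downsized to S] -> [I,S,S,I] [MISS #6: read from I]
Op 7: C2 write [C2 write: invalidate ['C1=S'] -> C2=M] -> [I,I,M,I] [MISS #7: write from S]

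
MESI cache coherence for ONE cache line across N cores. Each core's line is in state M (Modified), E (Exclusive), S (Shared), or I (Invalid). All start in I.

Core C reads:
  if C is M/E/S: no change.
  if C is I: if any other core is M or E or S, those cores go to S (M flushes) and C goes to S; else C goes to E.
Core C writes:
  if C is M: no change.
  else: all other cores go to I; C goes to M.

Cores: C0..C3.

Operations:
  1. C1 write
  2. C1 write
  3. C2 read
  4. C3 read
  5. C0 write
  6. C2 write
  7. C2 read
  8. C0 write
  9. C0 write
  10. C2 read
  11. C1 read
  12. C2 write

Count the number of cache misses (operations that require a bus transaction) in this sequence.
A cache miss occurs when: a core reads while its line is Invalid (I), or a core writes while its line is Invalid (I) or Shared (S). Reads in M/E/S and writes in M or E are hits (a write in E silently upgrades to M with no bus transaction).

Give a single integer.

Op 1: C1 write [C1 write: invalidate none -> C1=M] -> [I,M,I,I] [MISS #1: write from I]
Op 2: C1 write [C1 write: already M (modified), no change] -> [I,M,I,I] [hit: write from M]
Op 3: C2 read [C2 read from I: others=['C1=M'] -> C2=S, others downsized to S] -> [I,S,S,I] [MISS #2: read from I]
Op 4: C3 read [C3 read from I: others=['C1=S', 'C2=S'] -> C3=S, others downsized to S] -> [I,S,S,S] [MISS #3: read from I]
Op 5: C0 write [C0 write: invalidate ['C1=S', 'C2=S', 'C3=S'] -> C0=M] -> [M,I,I,I] [MISS #4: write from I]
Op 6: C2 write [C2 write: invalidate ['C0=M'] -> C2=M] -> [I,I,M,I] [MISS #5: write from I]
Op 7: C2 read [C2 read: already in M, no change] -> [I,I,M,I] [hit: read from M]
Op 8: C0 write [C0 write: invalidate ['C2=M'] -> C0=M] -> [M,I,I,I] [MISS #6: write from I]
Op 9: C0 write [C0 write: already M (modified), no change] -> [M,I,I,I] [hit: write from M]
Op 10: C2 read [C2 read from I: others=['C0=M'] -> C2=S, others downsized to S] -> [S,I,S,I] [MISS #7: read from I]
Op 11: C1 read [C1 read from I: others=['C0=S', 'C2=S'] -> C1=S, others downsized to S] -> [S,S,S,I] [MISS #8: read from I]
Op 12: C2 write [C2 write: invalidate ['C0=S', 'C1=S'] -> C2=M] -> [I,I,M,I] [MISS #9: write from S]

Answer: 9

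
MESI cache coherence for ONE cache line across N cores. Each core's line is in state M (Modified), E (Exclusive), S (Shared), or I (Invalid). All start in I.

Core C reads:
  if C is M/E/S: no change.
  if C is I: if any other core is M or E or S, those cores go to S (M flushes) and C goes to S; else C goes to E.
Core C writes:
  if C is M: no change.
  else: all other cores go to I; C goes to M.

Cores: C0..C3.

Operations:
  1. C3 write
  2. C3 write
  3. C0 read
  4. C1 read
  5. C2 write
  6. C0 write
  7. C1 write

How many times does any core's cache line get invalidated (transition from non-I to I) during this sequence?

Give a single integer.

Op 1: C3 write [C3 write: invalidate none -> C3=M] -> [I,I,I,M] (invalidations this op: 0; running total: 0)
Op 2: C3 write [C3 write: already M (modified), no change] -> [I,I,I,M] (invalidations this op: 0; running total: 0)
Op 3: C0 read [C0 read from I: others=['C3=M'] -> C0=S, others downsized to S] -> [S,I,I,S] (invalidations this op: 0; running total: 0)
Op 4: C1 read [C1 read from I: others=['C0=S', 'C3=S'] -> C1=S, others downsized to S] -> [S,S,I,S] (invalidations this op: 0; running total: 0)
Op 5: C2 write [C2 write: invalidate ['C0=S', 'C1=S', 'C3=S'] -> C2=M] -> [I,I,M,I] (invalidations this op: 3; running total: 3)
Op 6: C0 write [C0 write: invalidate ['C2=M'] -> C0=M] -> [M,I,I,I] (invalidations this op: 1; running total: 4)
Op 7: C1 write [C1 write: invalidate ['C0=M'] -> C1=M] -> [I,M,I,I] (invalidations this op: 1; running total: 5)

Answer: 5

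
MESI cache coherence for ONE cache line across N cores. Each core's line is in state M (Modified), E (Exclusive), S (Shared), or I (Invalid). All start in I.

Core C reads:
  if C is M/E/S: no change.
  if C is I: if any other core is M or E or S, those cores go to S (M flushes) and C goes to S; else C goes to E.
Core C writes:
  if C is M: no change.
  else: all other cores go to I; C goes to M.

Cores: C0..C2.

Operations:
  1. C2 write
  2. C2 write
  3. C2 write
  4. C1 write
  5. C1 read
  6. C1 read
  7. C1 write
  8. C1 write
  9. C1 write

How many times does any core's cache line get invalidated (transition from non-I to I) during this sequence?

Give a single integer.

Answer: 1

Derivation:
Op 1: C2 write [C2 write: invalidate none -> C2=M] -> [I,I,M] (invalidations this op: 0; running total: 0)
Op 2: C2 write [C2 write: already M (modified), no change] -> [I,I,M] (invalidations this op: 0; running total: 0)
Op 3: C2 write [C2 write: already M (modified), no change] -> [I,I,M] (invalidations this op: 0; running total: 0)
Op 4: C1 write [C1 write: invalidate ['C2=M'] -> C1=M] -> [I,M,I] (invalidations this op: 1; running total: 1)
Op 5: C1 read [C1 read: already in M, no change] -> [I,M,I] (invalidations this op: 0; running total: 1)
Op 6: C1 read [C1 read: already in M, no change] -> [I,M,I] (invalidations this op: 0; running total: 1)
Op 7: C1 write [C1 write: already M (modified), no change] -> [I,M,I] (invalidations this op: 0; running total: 1)
Op 8: C1 write [C1 write: already M (modified), no change] -> [I,M,I] (invalidations this op: 0; running total: 1)
Op 9: C1 write [C1 write: already M (modified), no change] -> [I,M,I] (invalidations this op: 0; running total: 1)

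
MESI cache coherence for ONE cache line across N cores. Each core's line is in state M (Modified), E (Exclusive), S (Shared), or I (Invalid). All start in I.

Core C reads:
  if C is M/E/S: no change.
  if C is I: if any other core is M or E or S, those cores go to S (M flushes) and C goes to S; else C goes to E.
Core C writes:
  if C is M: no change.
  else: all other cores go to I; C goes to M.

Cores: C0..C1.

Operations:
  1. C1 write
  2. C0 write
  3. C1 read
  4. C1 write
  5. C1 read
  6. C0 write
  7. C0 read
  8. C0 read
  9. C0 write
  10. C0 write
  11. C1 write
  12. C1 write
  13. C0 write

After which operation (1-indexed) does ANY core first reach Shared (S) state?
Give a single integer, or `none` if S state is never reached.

Op 1: C1 write [C1 write: invalidate none -> C1=M] -> [I,M]
Op 2: C0 write [C0 write: invalidate ['C1=M'] -> C0=M] -> [M,I]
Op 3: C1 read [C1 read from I: others=['C0=M'] -> C1=S, others downsized to S] -> [S,S]
  -> First S state at op 3; remaining ops need not be traced.

Answer: 3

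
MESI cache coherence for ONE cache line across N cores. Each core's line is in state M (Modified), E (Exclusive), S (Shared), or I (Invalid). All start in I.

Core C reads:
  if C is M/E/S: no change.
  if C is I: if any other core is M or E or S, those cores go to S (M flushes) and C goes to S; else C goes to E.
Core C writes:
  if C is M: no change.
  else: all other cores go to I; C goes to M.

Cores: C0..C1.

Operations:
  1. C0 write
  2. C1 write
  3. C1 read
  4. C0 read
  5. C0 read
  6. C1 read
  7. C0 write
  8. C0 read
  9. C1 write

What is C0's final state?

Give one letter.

Answer: I

Derivation:
Op 1: C0 write [C0 write: invalidate none -> C0=M] -> [M,I]
Op 2: C1 write [C1 write: invalidate ['C0=M'] -> C1=M] -> [I,M]
Op 3: C1 read [C1 read: already in M, no change] -> [I,M]
Op 4: C0 read [C0 read from I: others=['C1=M'] -> C0=S, others downsized to S] -> [S,S]
Op 5: C0 read [C0 read: already in S, no change] -> [S,S]
Op 6: C1 read [C1 read: already in S, no change] -> [S,S]
Op 7: C0 write [C0 write: invalidate ['C1=S'] -> C0=M] -> [M,I]
Op 8: C0 read [C0 read: already in M, no change] -> [M,I]
Op 9: C1 write [C1 write: invalidate ['C0=M'] -> C1=M] -> [I,M]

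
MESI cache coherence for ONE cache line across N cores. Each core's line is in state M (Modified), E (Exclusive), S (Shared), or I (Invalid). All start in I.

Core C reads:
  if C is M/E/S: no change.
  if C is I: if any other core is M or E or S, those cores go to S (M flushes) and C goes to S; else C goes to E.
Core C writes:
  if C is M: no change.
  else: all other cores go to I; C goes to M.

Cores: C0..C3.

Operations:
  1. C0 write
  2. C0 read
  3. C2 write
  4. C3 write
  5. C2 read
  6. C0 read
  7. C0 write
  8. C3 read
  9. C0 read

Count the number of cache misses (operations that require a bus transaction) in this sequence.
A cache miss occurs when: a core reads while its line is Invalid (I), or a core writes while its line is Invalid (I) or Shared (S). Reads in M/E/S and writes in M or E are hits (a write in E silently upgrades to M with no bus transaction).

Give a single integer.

Answer: 7

Derivation:
Op 1: C0 write [C0 write: invalidate none -> C0=M] -> [M,I,I,I] [MISS #1: write from I]
Op 2: C0 read [C0 read: already in M, no change] -> [M,I,I,I] [hit: read from M]
Op 3: C2 write [C2 write: invalidate ['C0=M'] -> C2=M] -> [I,I,M,I] [MISS #2: write from I]
Op 4: C3 write [C3 write: invalidate ['C2=M'] -> C3=M] -> [I,I,I,M] [MISS #3: write from I]
Op 5: C2 read [C2 read from I: others=['C3=M'] -> C2=S, others downsized to S] -> [I,I,S,S] [MISS #4: read from I]
Op 6: C0 read [C0 read from I: others=['C2=S', 'C3=S'] -> C0=S, others downsized to S] -> [S,I,S,S] [MISS #5: read from I]
Op 7: C0 write [C0 write: invalidate ['C2=S', 'C3=S'] -> C0=M] -> [M,I,I,I] [MISS #6: write from S]
Op 8: C3 read [C3 read from I: others=['C0=M'] -> C3=S, others downsized to S] -> [S,I,I,S] [MISS #7: read from I]
Op 9: C0 read [C0 read: already in S, no change] -> [S,I,I,S] [hit: read from S]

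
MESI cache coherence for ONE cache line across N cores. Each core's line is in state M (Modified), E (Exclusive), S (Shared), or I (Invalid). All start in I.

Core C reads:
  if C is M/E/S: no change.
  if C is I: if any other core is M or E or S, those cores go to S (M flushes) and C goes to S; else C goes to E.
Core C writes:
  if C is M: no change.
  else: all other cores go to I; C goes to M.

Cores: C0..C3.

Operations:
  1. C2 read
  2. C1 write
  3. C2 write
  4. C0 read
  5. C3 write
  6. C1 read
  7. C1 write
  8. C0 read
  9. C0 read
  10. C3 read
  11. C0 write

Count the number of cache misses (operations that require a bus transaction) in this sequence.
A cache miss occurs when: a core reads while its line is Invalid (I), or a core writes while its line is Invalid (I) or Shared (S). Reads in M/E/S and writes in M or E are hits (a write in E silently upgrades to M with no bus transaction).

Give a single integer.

Answer: 10

Derivation:
Op 1: C2 read [C2 read from I: no other sharers -> C2=E (exclusive)] -> [I,I,E,I] [MISS #1: read from I]
Op 2: C1 write [C1 write: invalidate ['C2=E'] -> C1=M] -> [I,M,I,I] [MISS #2: write from I]
Op 3: C2 write [C2 write: invalidate ['C1=M'] -> C2=M] -> [I,I,M,I] [MISS #3: write from I]
Op 4: C0 read [C0 read from I: others=['C2=M'] -> C0=S, others downsized to S] -> [S,I,S,I] [MISS #4: read from I]
Op 5: C3 write [C3 write: invalidate ['C0=S', 'C2=S'] -> C3=M] -> [I,I,I,M] [MISS #5: write from I]
Op 6: C1 read [C1 read from I: others=['C3=M'] -> C1=S, others downsized to S] -> [I,S,I,S] [MISS #6: read from I]
Op 7: C1 write [C1 write: invalidate ['C3=S'] -> C1=M] -> [I,M,I,I] [MISS #7: write from S]
Op 8: C0 read [C0 read from I: others=['C1=M'] -> C0=S, others downsized to S] -> [S,S,I,I] [MISS #8: read from I]
Op 9: C0 read [C0 read: already in S, no change] -> [S,S,I,I] [hit: read from S]
Op 10: C3 read [C3 read from I: others=['C0=S', 'C1=S'] -> C3=S, others downsized to S] -> [S,S,I,S] [MISS #9: read from I]
Op 11: C0 write [C0 write: invalidate ['C1=S', 'C3=S'] -> C0=M] -> [M,I,I,I] [MISS #10: write from S]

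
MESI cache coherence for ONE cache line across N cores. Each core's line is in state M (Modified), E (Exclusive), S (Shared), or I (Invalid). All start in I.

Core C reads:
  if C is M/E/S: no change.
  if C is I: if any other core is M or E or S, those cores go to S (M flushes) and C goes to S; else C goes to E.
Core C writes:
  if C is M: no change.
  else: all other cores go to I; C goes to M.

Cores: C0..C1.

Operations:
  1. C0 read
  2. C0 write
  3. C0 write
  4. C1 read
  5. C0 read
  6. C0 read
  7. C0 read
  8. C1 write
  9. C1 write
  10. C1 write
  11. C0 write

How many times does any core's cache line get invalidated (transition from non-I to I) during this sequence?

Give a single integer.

Op 1: C0 read [C0 read from I: no other sharers -> C0=E (exclusive)] -> [E,I] (invalidations this op: 0; running total: 0)
Op 2: C0 write [C0 write: invalidate none -> C0=M] -> [M,I] (invalidations this op: 0; running total: 0)
Op 3: C0 write [C0 write: already M (modified), no change] -> [M,I] (invalidations this op: 0; running total: 0)
Op 4: C1 read [C1 read from I: others=['C0=M'] -> C1=S, others downsized to S] -> [S,S] (invalidations this op: 0; running total: 0)
Op 5: C0 read [C0 read: already in S, no change] -> [S,S] (invalidations this op: 0; running total: 0)
Op 6: C0 read [C0 read: already in S, no change] -> [S,S] (invalidations this op: 0; running total: 0)
Op 7: C0 read [C0 read: already in S, no change] -> [S,S] (invalidations this op: 0; running total: 0)
Op 8: C1 write [C1 write: invalidate ['C0=S'] -> C1=M] -> [I,M] (invalidations this op: 1; running total: 1)
Op 9: C1 write [C1 write: already M (modified), no change] -> [I,M] (invalidations this op: 0; running total: 1)
Op 10: C1 write [C1 write: already M (modified), no change] -> [I,M] (invalidations this op: 0; running total: 1)
Op 11: C0 write [C0 write: invalidate ['C1=M'] -> C0=M] -> [M,I] (invalidations this op: 1; running total: 2)

Answer: 2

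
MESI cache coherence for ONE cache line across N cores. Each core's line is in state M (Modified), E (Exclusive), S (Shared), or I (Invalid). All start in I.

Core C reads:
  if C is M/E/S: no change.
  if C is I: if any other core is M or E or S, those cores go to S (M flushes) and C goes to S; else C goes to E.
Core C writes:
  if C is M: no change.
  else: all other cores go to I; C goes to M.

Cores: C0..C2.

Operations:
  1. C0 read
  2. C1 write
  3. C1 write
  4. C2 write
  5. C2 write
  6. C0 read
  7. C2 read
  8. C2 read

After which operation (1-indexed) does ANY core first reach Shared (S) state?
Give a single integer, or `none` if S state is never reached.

Answer: 6

Derivation:
Op 1: C0 read [C0 read from I: no other sharers -> C0=E (exclusive)] -> [E,I,I]
Op 2: C1 write [C1 write: invalidate ['C0=E'] -> C1=M] -> [I,M,I]
Op 3: C1 write [C1 write: already M (modified), no change] -> [I,M,I]
Op 4: C2 write [C2 write: invalidate ['C1=M'] -> C2=M] -> [I,I,M]
Op 5: C2 write [C2 write: already M (modified), no change] -> [I,I,M]
Op 6: C0 read [C0 read from I: others=['C2=M'] -> C0=S, others downsized to S] -> [S,I,S]
  -> First S state at op 6; remaining ops need not be traced.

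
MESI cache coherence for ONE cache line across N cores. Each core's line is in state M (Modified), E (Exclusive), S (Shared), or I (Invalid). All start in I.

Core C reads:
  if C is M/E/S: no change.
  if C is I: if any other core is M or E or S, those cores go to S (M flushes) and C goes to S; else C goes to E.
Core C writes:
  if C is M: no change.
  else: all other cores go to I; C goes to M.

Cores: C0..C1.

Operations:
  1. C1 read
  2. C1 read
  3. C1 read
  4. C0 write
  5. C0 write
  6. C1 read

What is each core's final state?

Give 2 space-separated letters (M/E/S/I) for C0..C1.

Answer: S S

Derivation:
Op 1: C1 read [C1 read from I: no other sharers -> C1=E (exclusive)] -> [I,E]
Op 2: C1 read [C1 read: already in E, no change] -> [I,E]
Op 3: C1 read [C1 read: already in E, no change] -> [I,E]
Op 4: C0 write [C0 write: invalidate ['C1=E'] -> C0=M] -> [M,I]
Op 5: C0 write [C0 write: already M (modified), no change] -> [M,I]
Op 6: C1 read [C1 read from I: others=['C0=M'] -> C1=S, others downsized to S] -> [S,S]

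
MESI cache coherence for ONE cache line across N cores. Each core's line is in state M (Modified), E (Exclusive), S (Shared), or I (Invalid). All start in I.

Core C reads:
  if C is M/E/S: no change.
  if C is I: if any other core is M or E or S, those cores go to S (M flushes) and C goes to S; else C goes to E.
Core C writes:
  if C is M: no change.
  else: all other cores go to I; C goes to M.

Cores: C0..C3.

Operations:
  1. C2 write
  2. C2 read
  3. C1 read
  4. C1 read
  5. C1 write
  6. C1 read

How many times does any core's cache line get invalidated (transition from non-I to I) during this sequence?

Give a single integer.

Op 1: C2 write [C2 write: invalidate none -> C2=M] -> [I,I,M,I] (invalidations this op: 0; running total: 0)
Op 2: C2 read [C2 read: already in M, no change] -> [I,I,M,I] (invalidations this op: 0; running total: 0)
Op 3: C1 read [C1 read from I: others=['C2=M'] -> C1=S, others downsized to S] -> [I,S,S,I] (invalidations this op: 0; running total: 0)
Op 4: C1 read [C1 read: already in S, no change] -> [I,S,S,I] (invalidations this op: 0; running total: 0)
Op 5: C1 write [C1 write: invalidate ['C2=S'] -> C1=M] -> [I,M,I,I] (invalidations this op: 1; running total: 1)
Op 6: C1 read [C1 read: already in M, no change] -> [I,M,I,I] (invalidations this op: 0; running total: 1)

Answer: 1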